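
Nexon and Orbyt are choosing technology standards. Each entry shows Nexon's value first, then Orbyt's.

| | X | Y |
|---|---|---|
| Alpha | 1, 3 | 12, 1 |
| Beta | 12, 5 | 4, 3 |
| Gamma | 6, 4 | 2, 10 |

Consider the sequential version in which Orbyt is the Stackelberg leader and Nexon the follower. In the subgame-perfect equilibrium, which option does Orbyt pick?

X

Nexon best-responds to each possible Orbyt move:
- X: Nexon compares 1, 12, 6 and picks Beta; Orbyt would get 5.
- Y: Nexon compares 12, 4, 2 and picks Alpha; Orbyt would get 1.
Maximizing over 5, 1, Orbyt chooses X. Subgame-perfect outcome: (Beta, X) with payoffs (12, 5).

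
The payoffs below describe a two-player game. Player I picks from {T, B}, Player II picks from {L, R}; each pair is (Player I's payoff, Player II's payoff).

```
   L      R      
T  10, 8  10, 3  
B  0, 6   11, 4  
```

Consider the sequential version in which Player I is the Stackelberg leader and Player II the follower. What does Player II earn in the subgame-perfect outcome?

8

Work backward from Player II's decision.
- T: Player II compares 8, 3 and picks L; Player I would get 10.
- B: Player II compares 6, 4 and picks L; Player I would get 0.
Maximizing over 10, 0, Player I chooses T. Subgame-perfect outcome: (T, L) with payoffs (10, 8).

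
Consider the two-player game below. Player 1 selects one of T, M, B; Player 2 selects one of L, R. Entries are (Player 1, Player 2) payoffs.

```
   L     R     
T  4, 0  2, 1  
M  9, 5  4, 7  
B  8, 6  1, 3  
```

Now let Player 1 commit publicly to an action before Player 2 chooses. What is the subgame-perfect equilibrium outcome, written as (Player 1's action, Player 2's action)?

Backward induction with Player 1 moving first.
- T: Player 2 compares 0, 1 and picks R; Player 1 would get 2.
- M: Player 2 compares 5, 7 and picks R; Player 1 would get 4.
- B: Player 2 compares 6, 3 and picks L; Player 1 would get 8.
Maximizing over 2, 4, 8, Player 1 chooses B. Subgame-perfect outcome: (B, L) with payoffs (8, 6).

(B, L)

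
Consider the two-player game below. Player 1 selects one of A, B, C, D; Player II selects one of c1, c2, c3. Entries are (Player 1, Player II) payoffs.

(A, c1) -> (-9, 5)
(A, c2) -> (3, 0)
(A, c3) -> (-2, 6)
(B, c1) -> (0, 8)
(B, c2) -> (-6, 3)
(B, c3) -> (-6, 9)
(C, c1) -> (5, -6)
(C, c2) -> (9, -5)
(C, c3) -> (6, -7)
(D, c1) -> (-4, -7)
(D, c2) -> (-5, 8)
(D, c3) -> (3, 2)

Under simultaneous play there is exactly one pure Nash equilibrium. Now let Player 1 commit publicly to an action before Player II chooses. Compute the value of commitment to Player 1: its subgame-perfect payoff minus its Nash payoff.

Backward induction with Player 1 moving first.
- A → Player II plays c3 (best of 5, 0, 6); Player 1 gets -2.
- B → Player II plays c3 (best of 8, 3, 9); Player 1 gets -6.
- C → Player II plays c2 (best of -6, -5, -7); Player 1 gets 9.
- D → Player II plays c2 (best of -7, 8, 2); Player 1 gets -5.
Among -2, -6, 9, -5, the best is 9 at C. Subgame-perfect outcome: (C, c2) with payoffs (9, -5).
Now find the simultaneous Nash equilibrium.
Player 1's best replies: c1→C; c2→C; c3→C.
Player II's best replies: A→c3; B→c3; C→c2; D→c2.
Only (C, c2) has each player best-responding; Nash payoffs (9, -5).
Player 1's commitment gain: 9 − 9 = 0.

0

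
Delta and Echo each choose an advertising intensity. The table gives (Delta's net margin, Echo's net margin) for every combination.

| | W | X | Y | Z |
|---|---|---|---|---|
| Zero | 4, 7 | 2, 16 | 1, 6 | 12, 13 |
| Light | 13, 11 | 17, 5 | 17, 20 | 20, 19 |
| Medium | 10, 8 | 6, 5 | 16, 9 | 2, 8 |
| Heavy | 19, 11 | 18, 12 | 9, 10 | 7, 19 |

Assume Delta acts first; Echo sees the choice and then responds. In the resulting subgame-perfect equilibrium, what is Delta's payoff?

Backward induction with Delta moving first.
- Zero: BR = X, leader payoff 2.
- Light: BR = Y, leader payoff 17.
- Medium: BR = Y, leader payoff 16.
- Heavy: BR = Z, leader payoff 7.
Delta's induced payoffs are 2, 17, 16, 7, so Delta commits to Light. Subgame-perfect outcome: (Light, Y) with payoffs (17, 20).

17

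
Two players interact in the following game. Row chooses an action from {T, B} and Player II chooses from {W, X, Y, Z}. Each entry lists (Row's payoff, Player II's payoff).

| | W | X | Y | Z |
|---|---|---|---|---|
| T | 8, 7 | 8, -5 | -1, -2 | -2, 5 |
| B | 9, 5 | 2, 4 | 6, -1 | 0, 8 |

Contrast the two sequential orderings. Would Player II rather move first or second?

first

If Row leads: Player II's best replies are T→W, B→Z; Row's induced payoffs 8, 0; outcome (T, W), payoffs (8, 7).
If Player II leads: Row's best replies are W→B, X→T, Y→B, Z→B; Player II's induced payoffs 5, -5, -1, 8; outcome (B, Z), payoffs (0, 8).
Player II gets 8 moving first and 7 moving second, so Player II prefers to move first.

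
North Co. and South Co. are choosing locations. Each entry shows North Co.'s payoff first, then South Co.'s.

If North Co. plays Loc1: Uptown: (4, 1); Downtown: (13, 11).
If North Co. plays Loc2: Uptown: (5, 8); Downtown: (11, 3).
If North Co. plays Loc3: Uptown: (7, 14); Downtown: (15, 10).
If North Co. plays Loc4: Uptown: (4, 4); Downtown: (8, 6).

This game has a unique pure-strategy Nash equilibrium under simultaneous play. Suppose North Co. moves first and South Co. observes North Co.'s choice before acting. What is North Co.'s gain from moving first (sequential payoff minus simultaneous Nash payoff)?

6

Backward induction with North Co. moving first.
- Loc1: South Co. compares 1, 11 and picks Downtown; North Co. would get 13.
- Loc2: South Co. compares 8, 3 and picks Uptown; North Co. would get 5.
- Loc3: South Co. compares 14, 10 and picks Uptown; North Co. would get 7.
- Loc4: South Co. compares 4, 6 and picks Downtown; North Co. would get 8.
Among 13, 5, 7, 8, the best is 13 at Loc1. Subgame-perfect outcome: (Loc1, Downtown) with payoffs (13, 11).
Now find the simultaneous Nash equilibrium.
North Co.'s best replies: Uptown→Loc3; Downtown→Loc3.
South Co.'s best replies: Loc1→Downtown; Loc2→Uptown; Loc3→Uptown; Loc4→Downtown.
The unique mutual best reply is (Loc3, Uptown), giving (7, 14).
North Co.'s commitment gain: 13 − 7 = 6.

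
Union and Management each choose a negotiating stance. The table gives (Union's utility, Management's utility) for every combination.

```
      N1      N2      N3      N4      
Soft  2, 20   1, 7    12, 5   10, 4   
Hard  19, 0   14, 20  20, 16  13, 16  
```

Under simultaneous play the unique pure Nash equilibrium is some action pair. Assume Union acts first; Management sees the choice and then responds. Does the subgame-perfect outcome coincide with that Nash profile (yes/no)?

Work backward from Management's decision.
- Soft: Management compares 20, 7, 5, 4 and picks N1; Union would get 2.
- Hard: Management compares 0, 20, 16, 16 and picks N2; Union would get 14.
Union's induced payoffs are 2, 14, so Union commits to Hard. Subgame-perfect outcome: (Hard, N2) with payoffs (14, 20).
Now find the simultaneous Nash equilibrium.
Union's best replies: N1→Hard; N2→Hard; N3→Hard; N4→Hard.
Management's best replies: Soft→N1; Hard→N2.
Only (Hard, N2) has each player best-responding; Nash payoffs (14, 20).
Sequential outcome (Hard, N2) coincides with the Nash profile (Hard, N2).

yes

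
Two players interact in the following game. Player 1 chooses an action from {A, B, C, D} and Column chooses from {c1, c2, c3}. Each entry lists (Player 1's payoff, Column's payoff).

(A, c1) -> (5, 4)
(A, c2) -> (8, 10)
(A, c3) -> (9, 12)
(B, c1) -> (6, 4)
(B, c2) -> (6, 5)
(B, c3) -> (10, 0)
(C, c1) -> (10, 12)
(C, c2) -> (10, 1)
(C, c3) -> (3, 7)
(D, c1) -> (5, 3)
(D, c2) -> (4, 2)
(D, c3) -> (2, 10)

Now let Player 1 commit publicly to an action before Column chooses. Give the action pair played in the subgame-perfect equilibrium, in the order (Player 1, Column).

Column best-responds to each possible Player 1 move:
- A: BR = c3, leader payoff 9.
- B: BR = c2, leader payoff 6.
- C: BR = c1, leader payoff 10.
- D: BR = c3, leader payoff 2.
Maximizing over 9, 6, 10, 2, Player 1 chooses C. Subgame-perfect outcome: (C, c1) with payoffs (10, 12).

(C, c1)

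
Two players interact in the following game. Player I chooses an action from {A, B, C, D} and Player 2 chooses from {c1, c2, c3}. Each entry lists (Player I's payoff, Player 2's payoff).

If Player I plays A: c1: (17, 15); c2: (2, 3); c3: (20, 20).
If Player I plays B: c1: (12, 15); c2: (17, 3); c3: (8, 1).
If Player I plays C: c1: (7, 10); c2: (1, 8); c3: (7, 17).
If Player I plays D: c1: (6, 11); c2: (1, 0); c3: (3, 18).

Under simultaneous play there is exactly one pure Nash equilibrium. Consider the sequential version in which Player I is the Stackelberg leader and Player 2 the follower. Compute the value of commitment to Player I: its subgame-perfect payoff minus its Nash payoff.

0

Work backward from Player 2's decision.
- A: BR = c3, leader payoff 20.
- B: BR = c1, leader payoff 12.
- C: BR = c3, leader payoff 7.
- D: BR = c3, leader payoff 3.
Among 20, 12, 7, 3, the best is 20 at A. Subgame-perfect outcome: (A, c3) with payoffs (20, 20).
For the simultaneous game, intersect best replies.
Player I's best replies: c1→A; c2→B; c3→A.
Player 2's best replies: A→c3; B→c1; C→c3; D→c3.
Only (A, c3) has each player best-responding; Nash payoffs (20, 20).
Player I's commitment gain: 20 − 20 = 0.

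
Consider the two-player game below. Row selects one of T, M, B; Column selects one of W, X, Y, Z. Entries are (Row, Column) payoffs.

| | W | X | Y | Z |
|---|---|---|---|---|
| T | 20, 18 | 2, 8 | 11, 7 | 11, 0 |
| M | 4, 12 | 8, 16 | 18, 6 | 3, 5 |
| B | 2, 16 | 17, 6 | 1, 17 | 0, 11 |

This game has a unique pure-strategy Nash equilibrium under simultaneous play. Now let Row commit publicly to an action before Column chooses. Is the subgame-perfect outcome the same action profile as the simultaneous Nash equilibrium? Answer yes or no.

yes

Work backward from Column's decision.
- T: Column compares 18, 8, 7, 0 and picks W; Row would get 20.
- M: Column compares 12, 16, 6, 5 and picks X; Row would get 8.
- B: Column compares 16, 6, 17, 11 and picks Y; Row would get 1.
Maximizing over 20, 8, 1, Row chooses T. Subgame-perfect outcome: (T, W) with payoffs (20, 18).
Under simultaneous play:
Row's best replies: W→T; X→B; Y→M; Z→T.
Column's best replies: T→W; M→X; B→Y.
Only (T, W) has each player best-responding; Nash payoffs (20, 18).
Sequential outcome (T, W) coincides with the Nash profile (T, W).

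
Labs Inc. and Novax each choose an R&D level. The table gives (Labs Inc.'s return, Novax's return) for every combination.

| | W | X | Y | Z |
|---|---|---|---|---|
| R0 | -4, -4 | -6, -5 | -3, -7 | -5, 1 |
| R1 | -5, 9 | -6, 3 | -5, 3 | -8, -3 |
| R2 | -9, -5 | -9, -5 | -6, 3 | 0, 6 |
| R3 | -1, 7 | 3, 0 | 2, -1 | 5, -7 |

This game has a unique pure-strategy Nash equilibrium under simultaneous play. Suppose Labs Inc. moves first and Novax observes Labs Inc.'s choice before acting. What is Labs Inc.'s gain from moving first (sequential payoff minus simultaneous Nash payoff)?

Backward induction with Labs Inc. moving first.
- R0: Novax compares -4, -5, -7, 1 and picks Z; Labs Inc. would get -5.
- R1: Novax compares 9, 3, 3, -3 and picks W; Labs Inc. would get -5.
- R2: Novax compares -5, -5, 3, 6 and picks Z; Labs Inc. would get 0.
- R3: Novax compares 7, 0, -1, -7 and picks W; Labs Inc. would get -1.
Maximizing over -5, -5, 0, -1, Labs Inc. chooses R2. Subgame-perfect outcome: (R2, Z) with payoffs (0, 6).
Under simultaneous play:
Labs Inc.'s best replies: W→R3; X→R3; Y→R3; Z→R3.
Novax's best replies: R0→Z; R1→W; R2→Z; R3→W.
Only (R3, W) has each player best-responding; Nash payoffs (-1, 7).
Labs Inc.'s commitment gain: 0 − -1 = 1.

1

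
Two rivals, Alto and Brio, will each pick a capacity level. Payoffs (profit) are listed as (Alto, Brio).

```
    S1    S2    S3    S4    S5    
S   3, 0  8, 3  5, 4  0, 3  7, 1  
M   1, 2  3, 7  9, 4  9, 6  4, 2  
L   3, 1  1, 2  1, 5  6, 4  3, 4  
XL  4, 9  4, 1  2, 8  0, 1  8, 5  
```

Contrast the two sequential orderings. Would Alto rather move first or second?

If Alto leads: Brio's best replies are S→S3, M→S2, L→S3, XL→S1; Alto's induced payoffs 5, 3, 1, 4; outcome (S, S3), payoffs (5, 4).
If Brio leads: Alto's best replies are S1→XL, S2→S, S3→M, S4→M, S5→XL; Brio's induced payoffs 9, 3, 4, 6, 5; outcome (XL, S1), payoffs (4, 9).
Alto gets 5 moving first and 4 moving second, so Alto prefers to move first.

first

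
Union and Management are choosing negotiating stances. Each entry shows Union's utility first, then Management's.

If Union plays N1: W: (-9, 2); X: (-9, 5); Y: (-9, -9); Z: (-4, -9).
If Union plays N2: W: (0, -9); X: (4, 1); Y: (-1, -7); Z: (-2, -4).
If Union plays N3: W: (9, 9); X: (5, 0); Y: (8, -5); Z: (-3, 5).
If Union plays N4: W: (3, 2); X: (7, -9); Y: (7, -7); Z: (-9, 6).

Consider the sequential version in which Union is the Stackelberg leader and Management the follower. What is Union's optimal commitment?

N3

Backward induction with Union moving first.
- N1 → Management plays X (best of 2, 5, -9, -9); Union gets -9.
- N2 → Management plays X (best of -9, 1, -7, -4); Union gets 4.
- N3 → Management plays W (best of 9, 0, -5, 5); Union gets 9.
- N4 → Management plays Z (best of 2, -9, -7, 6); Union gets -9.
Maximizing over -9, 4, 9, -9, Union chooses N3. Subgame-perfect outcome: (N3, W) with payoffs (9, 9).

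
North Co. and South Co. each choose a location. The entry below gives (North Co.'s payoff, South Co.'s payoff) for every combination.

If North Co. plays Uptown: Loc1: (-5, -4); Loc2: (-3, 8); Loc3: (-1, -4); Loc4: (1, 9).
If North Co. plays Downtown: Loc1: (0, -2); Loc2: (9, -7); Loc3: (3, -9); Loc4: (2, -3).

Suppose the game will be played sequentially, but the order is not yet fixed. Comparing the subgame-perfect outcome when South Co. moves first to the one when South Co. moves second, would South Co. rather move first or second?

second

If North Co. leads: South Co.'s best replies are Uptown→Loc4, Downtown→Loc1; North Co.'s induced payoffs 1, 0; outcome (Uptown, Loc4), payoffs (1, 9).
If South Co. leads: North Co.'s best replies are Loc1→Downtown, Loc2→Downtown, Loc3→Downtown, Loc4→Downtown; South Co.'s induced payoffs -2, -7, -9, -3; outcome (Downtown, Loc1), payoffs (0, -2).
South Co. gets -2 moving first and 9 moving second, so South Co. prefers to move second.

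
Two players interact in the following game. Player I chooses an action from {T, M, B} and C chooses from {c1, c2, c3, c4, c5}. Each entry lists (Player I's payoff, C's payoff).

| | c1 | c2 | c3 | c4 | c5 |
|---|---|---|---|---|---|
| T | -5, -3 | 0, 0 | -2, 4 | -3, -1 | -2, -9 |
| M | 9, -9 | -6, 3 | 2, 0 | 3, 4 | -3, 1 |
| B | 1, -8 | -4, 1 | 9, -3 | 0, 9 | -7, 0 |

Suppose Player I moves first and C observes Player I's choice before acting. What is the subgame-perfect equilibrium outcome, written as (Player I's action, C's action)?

(M, c4)

Solve by backward induction (Player I leads).
- T: BR = c3, leader payoff -2.
- M: BR = c4, leader payoff 3.
- B: BR = c4, leader payoff 0.
Player I's induced payoffs are -2, 3, 0, so Player I commits to M. Subgame-perfect outcome: (M, c4) with payoffs (3, 4).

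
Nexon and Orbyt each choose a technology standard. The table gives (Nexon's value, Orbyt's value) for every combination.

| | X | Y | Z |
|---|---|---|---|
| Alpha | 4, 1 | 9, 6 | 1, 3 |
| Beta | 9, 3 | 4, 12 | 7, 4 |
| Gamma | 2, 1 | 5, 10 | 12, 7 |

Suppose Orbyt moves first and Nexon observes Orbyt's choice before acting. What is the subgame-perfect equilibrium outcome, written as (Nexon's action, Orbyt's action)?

Backward induction with Orbyt moving first.
- X: Nexon compares 4, 9, 2 and picks Beta; Orbyt would get 3.
- Y: Nexon compares 9, 4, 5 and picks Alpha; Orbyt would get 6.
- Z: Nexon compares 1, 7, 12 and picks Gamma; Orbyt would get 7.
Orbyt's induced payoffs are 3, 6, 7, so Orbyt commits to Z. Subgame-perfect outcome: (Gamma, Z) with payoffs (12, 7).

(Gamma, Z)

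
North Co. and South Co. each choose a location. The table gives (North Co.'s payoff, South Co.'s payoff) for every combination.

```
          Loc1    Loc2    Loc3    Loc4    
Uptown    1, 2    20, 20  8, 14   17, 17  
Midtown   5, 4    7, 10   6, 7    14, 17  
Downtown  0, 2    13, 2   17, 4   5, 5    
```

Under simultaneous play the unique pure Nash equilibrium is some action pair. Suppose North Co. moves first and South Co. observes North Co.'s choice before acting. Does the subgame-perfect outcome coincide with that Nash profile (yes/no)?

yes

South Co. best-responds to each possible North Co. move:
- Uptown → South Co. plays Loc2 (best of 2, 20, 14, 17); North Co. gets 20.
- Midtown → South Co. plays Loc4 (best of 4, 10, 7, 17); North Co. gets 14.
- Downtown → South Co. plays Loc4 (best of 2, 2, 4, 5); North Co. gets 5.
North Co.'s induced payoffs are 20, 14, 5, so North Co. commits to Uptown. Subgame-perfect outcome: (Uptown, Loc2) with payoffs (20, 20).
Under simultaneous play:
North Co.'s best replies: Loc1→Midtown; Loc2→Uptown; Loc3→Downtown; Loc4→Uptown.
South Co.'s best replies: Uptown→Loc2; Midtown→Loc4; Downtown→Loc4.
The unique mutual best reply is (Uptown, Loc2), giving (20, 20).
Sequential outcome (Uptown, Loc2) coincides with the Nash profile (Uptown, Loc2).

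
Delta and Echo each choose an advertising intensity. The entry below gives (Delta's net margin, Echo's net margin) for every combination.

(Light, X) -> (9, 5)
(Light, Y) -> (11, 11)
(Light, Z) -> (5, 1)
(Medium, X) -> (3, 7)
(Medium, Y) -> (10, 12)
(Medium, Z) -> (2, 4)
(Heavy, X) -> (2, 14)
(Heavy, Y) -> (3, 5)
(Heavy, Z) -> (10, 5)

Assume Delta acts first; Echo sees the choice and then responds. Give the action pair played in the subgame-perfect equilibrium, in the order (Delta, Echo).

(Light, Y)

Echo best-responds to each possible Delta move:
- Light: Echo compares 5, 11, 1 and picks Y; Delta would get 11.
- Medium: Echo compares 7, 12, 4 and picks Y; Delta would get 10.
- Heavy: Echo compares 14, 5, 5 and picks X; Delta would get 2.
Among 11, 10, 2, the best is 11 at Light. Subgame-perfect outcome: (Light, Y) with payoffs (11, 11).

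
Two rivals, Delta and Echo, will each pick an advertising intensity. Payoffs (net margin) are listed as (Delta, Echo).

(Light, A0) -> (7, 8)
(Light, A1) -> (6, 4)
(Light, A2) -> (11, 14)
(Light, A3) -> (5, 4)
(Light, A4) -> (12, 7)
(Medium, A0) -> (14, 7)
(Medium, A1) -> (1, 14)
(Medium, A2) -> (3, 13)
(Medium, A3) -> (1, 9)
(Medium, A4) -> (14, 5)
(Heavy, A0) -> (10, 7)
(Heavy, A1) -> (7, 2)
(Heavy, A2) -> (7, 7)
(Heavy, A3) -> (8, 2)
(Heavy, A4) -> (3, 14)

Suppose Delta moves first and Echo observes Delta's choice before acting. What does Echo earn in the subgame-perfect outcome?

14

Solve by backward induction (Delta leads).
- Light → Echo plays A2 (best of 8, 4, 14, 4, 7); Delta gets 11.
- Medium → Echo plays A1 (best of 7, 14, 13, 9, 5); Delta gets 1.
- Heavy → Echo plays A4 (best of 7, 2, 7, 2, 14); Delta gets 3.
Among 11, 1, 3, the best is 11 at Light. Subgame-perfect outcome: (Light, A2) with payoffs (11, 14).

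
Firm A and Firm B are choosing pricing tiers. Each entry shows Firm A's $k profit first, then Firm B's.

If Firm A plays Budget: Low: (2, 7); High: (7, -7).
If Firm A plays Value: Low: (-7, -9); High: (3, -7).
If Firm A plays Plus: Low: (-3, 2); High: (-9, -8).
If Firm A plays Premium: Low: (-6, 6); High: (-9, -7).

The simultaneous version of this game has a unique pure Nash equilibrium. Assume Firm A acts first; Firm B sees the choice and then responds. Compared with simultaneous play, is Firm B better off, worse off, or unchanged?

Backward induction with Firm A moving first.
- Budget: BR = Low, leader payoff 2.
- Value: BR = High, leader payoff 3.
- Plus: BR = Low, leader payoff -3.
- Premium: BR = Low, leader payoff -6.
Maximizing over 2, 3, -3, -6, Firm A chooses Value. Subgame-perfect outcome: (Value, High) with payoffs (3, -7).
For the simultaneous game, intersect best replies.
Firm A's best replies: Low→Budget; High→Budget.
Firm B's best replies: Budget→Low; Value→High; Plus→Low; Premium→Low.
The unique mutual best reply is (Budget, Low), giving (2, 7).
Firm B earns -7 sequentially versus 7 at the Nash outcome: worse off.

worse off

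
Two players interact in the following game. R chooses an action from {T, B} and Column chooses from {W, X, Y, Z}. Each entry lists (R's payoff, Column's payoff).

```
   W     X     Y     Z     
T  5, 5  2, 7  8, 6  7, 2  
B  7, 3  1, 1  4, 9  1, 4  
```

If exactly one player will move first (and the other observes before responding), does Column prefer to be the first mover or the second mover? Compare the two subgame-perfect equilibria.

second

If R leads: Column's best replies are T→X, B→Y; R's induced payoffs 2, 4; outcome (B, Y), payoffs (4, 9).
If Column leads: R's best replies are W→B, X→T, Y→T, Z→T; Column's induced payoffs 3, 7, 6, 2; outcome (T, X), payoffs (2, 7).
Column gets 7 moving first and 9 moving second, so Column prefers to move second.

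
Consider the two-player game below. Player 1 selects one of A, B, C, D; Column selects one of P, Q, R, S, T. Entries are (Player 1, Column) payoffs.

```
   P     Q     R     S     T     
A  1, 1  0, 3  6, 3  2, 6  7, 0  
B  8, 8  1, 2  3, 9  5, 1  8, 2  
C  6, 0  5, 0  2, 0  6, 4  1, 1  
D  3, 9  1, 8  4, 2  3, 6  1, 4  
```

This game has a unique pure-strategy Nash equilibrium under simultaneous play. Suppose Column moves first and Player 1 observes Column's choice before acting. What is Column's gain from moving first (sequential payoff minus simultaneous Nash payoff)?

Solve by backward induction (Column leads).
- P: Player 1 compares 1, 8, 6, 3 and picks B; Column would get 8.
- Q: Player 1 compares 0, 1, 5, 1 and picks C; Column would get 0.
- R: Player 1 compares 6, 3, 2, 4 and picks A; Column would get 3.
- S: Player 1 compares 2, 5, 6, 3 and picks C; Column would get 4.
- T: Player 1 compares 7, 8, 1, 1 and picks B; Column would get 2.
Maximizing over 8, 0, 3, 4, 2, Column chooses P. Subgame-perfect outcome: (B, P) with payoffs (8, 8).
Now find the simultaneous Nash equilibrium.
Player 1's best replies: P→B; Q→C; R→A; S→C; T→B.
Column's best replies: A→S; B→R; C→S; D→P.
The unique mutual best reply is (C, S), giving (6, 4).
Column's commitment gain: 8 − 4 = 4.

4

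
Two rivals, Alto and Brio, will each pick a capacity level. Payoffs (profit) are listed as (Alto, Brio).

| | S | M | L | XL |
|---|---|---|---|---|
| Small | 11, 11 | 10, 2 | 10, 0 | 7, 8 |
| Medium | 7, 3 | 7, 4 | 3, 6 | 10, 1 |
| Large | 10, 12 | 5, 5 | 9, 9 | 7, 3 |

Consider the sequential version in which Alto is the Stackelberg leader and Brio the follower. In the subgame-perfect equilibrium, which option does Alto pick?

Small

Solve by backward induction (Alto leads).
- Small → Brio plays S (best of 11, 2, 0, 8); Alto gets 11.
- Medium → Brio plays L (best of 3, 4, 6, 1); Alto gets 3.
- Large → Brio plays S (best of 12, 5, 9, 3); Alto gets 10.
Alto's induced payoffs are 11, 3, 10, so Alto commits to Small. Subgame-perfect outcome: (Small, S) with payoffs (11, 11).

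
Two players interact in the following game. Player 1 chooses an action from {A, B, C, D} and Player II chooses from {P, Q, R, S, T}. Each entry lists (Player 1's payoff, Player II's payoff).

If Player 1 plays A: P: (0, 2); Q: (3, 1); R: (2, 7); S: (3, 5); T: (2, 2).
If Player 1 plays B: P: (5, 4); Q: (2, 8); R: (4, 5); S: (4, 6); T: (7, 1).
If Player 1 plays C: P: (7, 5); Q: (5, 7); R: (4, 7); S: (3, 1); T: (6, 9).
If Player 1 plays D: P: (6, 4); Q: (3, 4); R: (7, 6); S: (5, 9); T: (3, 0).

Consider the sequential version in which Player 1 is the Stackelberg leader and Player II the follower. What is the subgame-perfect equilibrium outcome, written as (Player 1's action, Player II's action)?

Solve by backward induction (Player 1 leads).
- A → Player II plays R (best of 2, 1, 7, 5, 2); Player 1 gets 2.
- B → Player II plays Q (best of 4, 8, 5, 6, 1); Player 1 gets 2.
- C → Player II plays T (best of 5, 7, 7, 1, 9); Player 1 gets 6.
- D → Player II plays S (best of 4, 4, 6, 9, 0); Player 1 gets 5.
Maximizing over 2, 2, 6, 5, Player 1 chooses C. Subgame-perfect outcome: (C, T) with payoffs (6, 9).

(C, T)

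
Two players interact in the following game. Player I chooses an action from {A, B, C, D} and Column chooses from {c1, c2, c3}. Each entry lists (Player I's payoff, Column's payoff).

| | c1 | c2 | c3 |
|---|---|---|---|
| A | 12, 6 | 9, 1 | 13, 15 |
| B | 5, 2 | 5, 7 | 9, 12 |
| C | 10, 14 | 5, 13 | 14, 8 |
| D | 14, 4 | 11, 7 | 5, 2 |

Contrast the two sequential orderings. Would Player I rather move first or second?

If Player I leads: Column's best replies are A→c3, B→c3, C→c1, D→c2; Player I's induced payoffs 13, 9, 10, 11; outcome (A, c3), payoffs (13, 15).
If Column leads: Player I's best replies are c1→D, c2→D, c3→C; Column's induced payoffs 4, 7, 8; outcome (C, c3), payoffs (14, 8).
Player I gets 13 moving first and 14 moving second, so Player I prefers to move second.

second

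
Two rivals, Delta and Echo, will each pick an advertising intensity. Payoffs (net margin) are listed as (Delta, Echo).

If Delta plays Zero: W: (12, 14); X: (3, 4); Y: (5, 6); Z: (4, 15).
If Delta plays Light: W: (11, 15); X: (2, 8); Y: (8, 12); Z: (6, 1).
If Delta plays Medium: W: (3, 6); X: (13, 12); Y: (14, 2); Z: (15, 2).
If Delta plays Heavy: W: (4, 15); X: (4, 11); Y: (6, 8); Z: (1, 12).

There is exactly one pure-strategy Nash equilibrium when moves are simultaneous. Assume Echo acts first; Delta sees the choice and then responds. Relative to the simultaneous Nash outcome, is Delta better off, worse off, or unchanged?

Backward induction with Echo moving first.
- W: Delta compares 12, 11, 3, 4 and picks Zero; Echo would get 14.
- X: Delta compares 3, 2, 13, 4 and picks Medium; Echo would get 12.
- Y: Delta compares 5, 8, 14, 6 and picks Medium; Echo would get 2.
- Z: Delta compares 4, 6, 15, 1 and picks Medium; Echo would get 2.
Echo's induced payoffs are 14, 12, 2, 2, so Echo commits to W. Subgame-perfect outcome: (Zero, W) with payoffs (12, 14).
Under simultaneous play:
Delta's best replies: W→Zero; X→Medium; Y→Medium; Z→Medium.
Echo's best replies: Zero→Z; Light→W; Medium→X; Heavy→W.
The unique mutual best reply is (Medium, X), giving (13, 12).
Delta earns 12 sequentially versus 13 at the Nash outcome: worse off.

worse off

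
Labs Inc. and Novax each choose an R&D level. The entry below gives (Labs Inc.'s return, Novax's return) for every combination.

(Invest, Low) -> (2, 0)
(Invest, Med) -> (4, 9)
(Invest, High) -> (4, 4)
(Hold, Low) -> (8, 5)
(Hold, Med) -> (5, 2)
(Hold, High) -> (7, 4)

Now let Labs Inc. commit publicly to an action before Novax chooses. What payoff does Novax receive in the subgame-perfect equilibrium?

5

Work backward from Novax's decision.
- Invest: Novax compares 0, 9, 4 and picks Med; Labs Inc. would get 4.
- Hold: Novax compares 5, 2, 4 and picks Low; Labs Inc. would get 8.
Labs Inc.'s induced payoffs are 4, 8, so Labs Inc. commits to Hold. Subgame-perfect outcome: (Hold, Low) with payoffs (8, 5).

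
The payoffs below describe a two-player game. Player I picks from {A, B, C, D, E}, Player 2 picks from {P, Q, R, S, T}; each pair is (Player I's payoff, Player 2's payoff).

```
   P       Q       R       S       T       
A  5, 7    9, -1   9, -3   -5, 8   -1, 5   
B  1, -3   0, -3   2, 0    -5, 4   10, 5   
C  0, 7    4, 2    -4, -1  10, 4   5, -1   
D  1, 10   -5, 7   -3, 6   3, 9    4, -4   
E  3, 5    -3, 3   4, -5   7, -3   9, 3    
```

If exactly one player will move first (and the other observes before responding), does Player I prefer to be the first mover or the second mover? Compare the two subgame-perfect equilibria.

first

If Player I leads: Player 2's best replies are A→S, B→T, C→P, D→P, E→P; Player I's induced payoffs -5, 10, 0, 1, 3; outcome (B, T), payoffs (10, 5).
If Player 2 leads: Player I's best replies are P→A, Q→A, R→A, S→C, T→B; Player 2's induced payoffs 7, -1, -3, 4, 5; outcome (A, P), payoffs (5, 7).
Player I gets 10 moving first and 5 moving second, so Player I prefers to move first.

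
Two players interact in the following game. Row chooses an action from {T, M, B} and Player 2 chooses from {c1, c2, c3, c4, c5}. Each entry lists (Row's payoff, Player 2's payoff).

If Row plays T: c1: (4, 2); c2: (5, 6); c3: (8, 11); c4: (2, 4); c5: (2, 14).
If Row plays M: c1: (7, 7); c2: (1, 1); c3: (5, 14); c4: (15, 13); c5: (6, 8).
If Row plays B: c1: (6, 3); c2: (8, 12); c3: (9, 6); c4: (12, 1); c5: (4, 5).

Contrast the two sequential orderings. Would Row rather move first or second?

second

If Row leads: Player 2's best replies are T→c5, M→c3, B→c2; Row's induced payoffs 2, 5, 8; outcome (B, c2), payoffs (8, 12).
If Player 2 leads: Row's best replies are c1→M, c2→B, c3→B, c4→M, c5→M; Player 2's induced payoffs 7, 12, 6, 13, 8; outcome (M, c4), payoffs (15, 13).
Row gets 8 moving first and 15 moving second, so Row prefers to move second.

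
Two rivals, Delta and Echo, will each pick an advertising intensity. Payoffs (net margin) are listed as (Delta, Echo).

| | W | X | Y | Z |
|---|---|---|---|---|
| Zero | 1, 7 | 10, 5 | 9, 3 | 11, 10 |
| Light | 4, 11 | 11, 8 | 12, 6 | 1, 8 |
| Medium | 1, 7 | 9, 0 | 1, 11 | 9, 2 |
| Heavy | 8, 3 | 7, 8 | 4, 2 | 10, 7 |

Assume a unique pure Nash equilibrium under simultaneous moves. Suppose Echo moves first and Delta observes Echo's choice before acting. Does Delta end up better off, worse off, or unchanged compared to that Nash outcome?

unchanged

Backward induction with Echo moving first.
- W: BR = Heavy, leader payoff 3.
- X: BR = Light, leader payoff 8.
- Y: BR = Light, leader payoff 6.
- Z: BR = Zero, leader payoff 10.
Among 3, 8, 6, 10, the best is 10 at Z. Subgame-perfect outcome: (Zero, Z) with payoffs (11, 10).
Now find the simultaneous Nash equilibrium.
Delta's best replies: W→Heavy; X→Light; Y→Light; Z→Zero.
Echo's best replies: Zero→Z; Light→W; Medium→Y; Heavy→X.
Only (Zero, Z) has each player best-responding; Nash payoffs (11, 10).
Delta earns 11 sequentially versus 11 at the Nash outcome: unchanged.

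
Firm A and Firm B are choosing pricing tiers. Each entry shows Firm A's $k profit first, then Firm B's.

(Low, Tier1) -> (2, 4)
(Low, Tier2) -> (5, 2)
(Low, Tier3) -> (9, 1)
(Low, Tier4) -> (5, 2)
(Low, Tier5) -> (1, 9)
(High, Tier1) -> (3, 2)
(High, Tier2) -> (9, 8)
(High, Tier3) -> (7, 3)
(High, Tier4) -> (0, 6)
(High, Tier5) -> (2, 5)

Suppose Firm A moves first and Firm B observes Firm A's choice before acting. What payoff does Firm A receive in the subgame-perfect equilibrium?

9

Backward induction with Firm A moving first.
- Low: Firm B compares 4, 2, 1, 2, 9 and picks Tier5; Firm A would get 1.
- High: Firm B compares 2, 8, 3, 6, 5 and picks Tier2; Firm A would get 9.
Among 1, 9, the best is 9 at High. Subgame-perfect outcome: (High, Tier2) with payoffs (9, 8).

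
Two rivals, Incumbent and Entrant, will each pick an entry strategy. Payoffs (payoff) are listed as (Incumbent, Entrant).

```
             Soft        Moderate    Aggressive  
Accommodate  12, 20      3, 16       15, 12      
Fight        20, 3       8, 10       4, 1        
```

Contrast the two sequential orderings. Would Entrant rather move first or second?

If Incumbent leads: Entrant's best replies are Accommodate→Soft, Fight→Moderate; Incumbent's induced payoffs 12, 8; outcome (Accommodate, Soft), payoffs (12, 20).
If Entrant leads: Incumbent's best replies are Soft→Fight, Moderate→Fight, Aggressive→Accommodate; Entrant's induced payoffs 3, 10, 12; outcome (Accommodate, Aggressive), payoffs (15, 12).
Entrant gets 12 moving first and 20 moving second, so Entrant prefers to move second.

second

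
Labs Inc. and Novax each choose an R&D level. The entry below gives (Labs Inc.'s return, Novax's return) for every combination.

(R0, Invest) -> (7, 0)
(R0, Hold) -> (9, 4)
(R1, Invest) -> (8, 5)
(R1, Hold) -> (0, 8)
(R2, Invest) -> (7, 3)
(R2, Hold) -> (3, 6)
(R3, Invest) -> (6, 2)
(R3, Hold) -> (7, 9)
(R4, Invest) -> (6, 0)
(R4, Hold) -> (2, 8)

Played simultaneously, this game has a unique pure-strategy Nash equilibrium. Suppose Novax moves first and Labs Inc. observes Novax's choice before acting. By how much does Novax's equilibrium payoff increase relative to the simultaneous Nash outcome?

Labs Inc. best-responds to each possible Novax move:
- Invest: Labs Inc. compares 7, 8, 7, 6, 6 and picks R1; Novax would get 5.
- Hold: Labs Inc. compares 9, 0, 3, 7, 2 and picks R0; Novax would get 4.
Among 5, 4, the best is 5 at Invest. Subgame-perfect outcome: (R1, Invest) with payoffs (8, 5).
Under simultaneous play:
Labs Inc.'s best replies: Invest→R1; Hold→R0.
Novax's best replies: R0→Hold; R1→Hold; R2→Hold; R3→Hold; R4→Hold.
Only (R0, Hold) has each player best-responding; Nash payoffs (9, 4).
Novax's commitment gain: 5 − 4 = 1.

1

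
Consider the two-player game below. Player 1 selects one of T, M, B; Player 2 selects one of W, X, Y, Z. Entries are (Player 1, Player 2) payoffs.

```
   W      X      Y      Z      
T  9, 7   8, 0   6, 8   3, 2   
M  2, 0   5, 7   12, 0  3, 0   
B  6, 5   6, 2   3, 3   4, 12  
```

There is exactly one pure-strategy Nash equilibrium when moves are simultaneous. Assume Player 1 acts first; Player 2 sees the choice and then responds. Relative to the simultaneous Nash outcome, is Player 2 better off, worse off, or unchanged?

worse off

Solve by backward induction (Player 1 leads).
- T → Player 2 plays Y (best of 7, 0, 8, 2); Player 1 gets 6.
- M → Player 2 plays X (best of 0, 7, 0, 0); Player 1 gets 5.
- B → Player 2 plays Z (best of 5, 2, 3, 12); Player 1 gets 4.
Player 1's induced payoffs are 6, 5, 4, so Player 1 commits to T. Subgame-perfect outcome: (T, Y) with payoffs (6, 8).
For the simultaneous game, intersect best replies.
Player 1's best replies: W→T; X→T; Y→M; Z→B.
Player 2's best replies: T→Y; M→X; B→Z.
The unique mutual best reply is (B, Z), giving (4, 12).
Player 2 earns 8 sequentially versus 12 at the Nash outcome: worse off.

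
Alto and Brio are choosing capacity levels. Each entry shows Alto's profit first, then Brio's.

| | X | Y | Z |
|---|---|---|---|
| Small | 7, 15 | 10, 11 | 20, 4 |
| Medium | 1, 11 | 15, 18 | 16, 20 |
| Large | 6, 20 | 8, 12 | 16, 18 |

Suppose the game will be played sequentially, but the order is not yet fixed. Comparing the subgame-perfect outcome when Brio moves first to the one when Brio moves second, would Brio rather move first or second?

second

If Alto leads: Brio's best replies are Small→X, Medium→Z, Large→X; Alto's induced payoffs 7, 16, 6; outcome (Medium, Z), payoffs (16, 20).
If Brio leads: Alto's best replies are X→Small, Y→Medium, Z→Small; Brio's induced payoffs 15, 18, 4; outcome (Medium, Y), payoffs (15, 18).
Brio gets 18 moving first and 20 moving second, so Brio prefers to move second.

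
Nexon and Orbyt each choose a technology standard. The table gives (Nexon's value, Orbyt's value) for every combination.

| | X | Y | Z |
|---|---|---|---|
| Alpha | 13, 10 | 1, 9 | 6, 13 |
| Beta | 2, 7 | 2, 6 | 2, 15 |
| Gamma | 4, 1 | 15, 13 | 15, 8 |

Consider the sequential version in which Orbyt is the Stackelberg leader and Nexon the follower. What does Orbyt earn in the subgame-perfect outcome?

Nexon best-responds to each possible Orbyt move:
- X → Nexon plays Alpha (best of 13, 2, 4); Orbyt gets 10.
- Y → Nexon plays Gamma (best of 1, 2, 15); Orbyt gets 13.
- Z → Nexon plays Gamma (best of 6, 2, 15); Orbyt gets 8.
Maximizing over 10, 13, 8, Orbyt chooses Y. Subgame-perfect outcome: (Gamma, Y) with payoffs (15, 13).

13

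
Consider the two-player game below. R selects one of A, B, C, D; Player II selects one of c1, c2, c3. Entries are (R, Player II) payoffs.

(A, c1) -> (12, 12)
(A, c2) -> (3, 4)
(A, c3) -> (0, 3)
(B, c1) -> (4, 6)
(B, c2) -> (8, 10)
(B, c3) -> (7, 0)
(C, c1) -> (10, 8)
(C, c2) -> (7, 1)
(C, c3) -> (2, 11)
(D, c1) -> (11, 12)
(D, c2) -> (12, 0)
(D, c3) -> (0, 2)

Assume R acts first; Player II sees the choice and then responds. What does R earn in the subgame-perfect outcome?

12

Work backward from Player II's decision.
- A: BR = c1, leader payoff 12.
- B: BR = c2, leader payoff 8.
- C: BR = c3, leader payoff 2.
- D: BR = c1, leader payoff 11.
Maximizing over 12, 8, 2, 11, R chooses A. Subgame-perfect outcome: (A, c1) with payoffs (12, 12).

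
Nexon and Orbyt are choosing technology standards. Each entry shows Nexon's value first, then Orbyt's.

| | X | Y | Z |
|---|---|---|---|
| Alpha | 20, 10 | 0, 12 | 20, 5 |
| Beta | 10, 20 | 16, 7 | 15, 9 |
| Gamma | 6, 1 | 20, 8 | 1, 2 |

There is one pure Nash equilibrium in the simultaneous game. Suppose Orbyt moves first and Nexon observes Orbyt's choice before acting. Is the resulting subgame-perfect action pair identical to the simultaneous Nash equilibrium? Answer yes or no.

Backward induction with Orbyt moving first.
- X: Nexon compares 20, 10, 6 and picks Alpha; Orbyt would get 10.
- Y: Nexon compares 0, 16, 20 and picks Gamma; Orbyt would get 8.
- Z: Nexon compares 20, 15, 1 and picks Alpha; Orbyt would get 5.
Orbyt's induced payoffs are 10, 8, 5, so Orbyt commits to X. Subgame-perfect outcome: (Alpha, X) with payoffs (20, 10).
Under simultaneous play:
Nexon's best replies: X→Alpha; Y→Gamma; Z→Alpha.
Orbyt's best replies: Alpha→Y; Beta→X; Gamma→Y.
Only (Gamma, Y) has each player best-responding; Nash payoffs (20, 8).
Sequential outcome (Alpha, X) differs from the Nash profile (Gamma, Y).

no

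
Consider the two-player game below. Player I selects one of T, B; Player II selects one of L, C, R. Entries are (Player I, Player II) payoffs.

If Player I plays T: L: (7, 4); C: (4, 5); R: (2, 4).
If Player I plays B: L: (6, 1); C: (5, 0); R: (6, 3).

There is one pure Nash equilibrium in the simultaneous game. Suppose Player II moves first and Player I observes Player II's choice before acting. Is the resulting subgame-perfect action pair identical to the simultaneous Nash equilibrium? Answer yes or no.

Player I best-responds to each possible Player II move:
- L: Player I compares 7, 6 and picks T; Player II would get 4.
- C: Player I compares 4, 5 and picks B; Player II would get 0.
- R: Player I compares 2, 6 and picks B; Player II would get 3.
Maximizing over 4, 0, 3, Player II chooses L. Subgame-perfect outcome: (T, L) with payoffs (7, 4).
Under simultaneous play:
Player I's best replies: L→T; C→B; R→B.
Player II's best replies: T→C; B→R.
Only (B, R) has each player best-responding; Nash payoffs (6, 3).
Sequential outcome (T, L) differs from the Nash profile (B, R).

no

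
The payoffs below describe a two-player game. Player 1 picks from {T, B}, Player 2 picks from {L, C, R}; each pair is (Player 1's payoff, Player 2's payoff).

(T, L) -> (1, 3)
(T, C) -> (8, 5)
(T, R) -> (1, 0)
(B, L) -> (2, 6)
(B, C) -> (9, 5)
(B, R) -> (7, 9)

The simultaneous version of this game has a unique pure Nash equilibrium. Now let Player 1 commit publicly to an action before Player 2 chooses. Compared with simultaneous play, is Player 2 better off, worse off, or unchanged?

worse off

Solve by backward induction (Player 1 leads).
- T: Player 2 compares 3, 5, 0 and picks C; Player 1 would get 8.
- B: Player 2 compares 6, 5, 9 and picks R; Player 1 would get 7.
Player 1's induced payoffs are 8, 7, so Player 1 commits to T. Subgame-perfect outcome: (T, C) with payoffs (8, 5).
Now find the simultaneous Nash equilibrium.
Player 1's best replies: L→B; C→B; R→B.
Player 2's best replies: T→C; B→R.
The unique mutual best reply is (B, R), giving (7, 9).
Player 2 earns 5 sequentially versus 9 at the Nash outcome: worse off.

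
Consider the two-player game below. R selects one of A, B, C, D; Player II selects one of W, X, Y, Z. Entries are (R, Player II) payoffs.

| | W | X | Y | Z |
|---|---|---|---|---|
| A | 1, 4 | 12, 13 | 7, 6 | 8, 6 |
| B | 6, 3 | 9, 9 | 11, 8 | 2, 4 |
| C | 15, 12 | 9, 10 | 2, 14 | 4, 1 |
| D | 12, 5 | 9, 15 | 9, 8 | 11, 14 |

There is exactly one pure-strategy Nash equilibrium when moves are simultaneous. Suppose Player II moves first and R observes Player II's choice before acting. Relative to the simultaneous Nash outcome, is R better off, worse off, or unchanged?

worse off

Work backward from R's decision.
- W → R plays C (best of 1, 6, 15, 12); Player II gets 12.
- X → R plays A (best of 12, 9, 9, 9); Player II gets 13.
- Y → R plays B (best of 7, 11, 2, 9); Player II gets 8.
- Z → R plays D (best of 8, 2, 4, 11); Player II gets 14.
Among 12, 13, 8, 14, the best is 14 at Z. Subgame-perfect outcome: (D, Z) with payoffs (11, 14).
Under simultaneous play:
R's best replies: W→C; X→A; Y→B; Z→D.
Player II's best replies: A→X; B→X; C→Y; D→X.
The unique mutual best reply is (A, X), giving (12, 13).
R earns 11 sequentially versus 12 at the Nash outcome: worse off.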